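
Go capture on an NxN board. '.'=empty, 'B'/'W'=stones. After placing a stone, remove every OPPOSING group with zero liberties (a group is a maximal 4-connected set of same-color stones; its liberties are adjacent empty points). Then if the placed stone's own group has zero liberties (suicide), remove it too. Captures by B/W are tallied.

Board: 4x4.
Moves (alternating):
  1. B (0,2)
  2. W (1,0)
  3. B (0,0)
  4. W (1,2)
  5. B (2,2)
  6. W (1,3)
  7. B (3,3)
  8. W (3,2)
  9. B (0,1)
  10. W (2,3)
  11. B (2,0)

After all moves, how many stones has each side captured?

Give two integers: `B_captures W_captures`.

Answer: 0 1

Derivation:
Move 1: B@(0,2) -> caps B=0 W=0
Move 2: W@(1,0) -> caps B=0 W=0
Move 3: B@(0,0) -> caps B=0 W=0
Move 4: W@(1,2) -> caps B=0 W=0
Move 5: B@(2,2) -> caps B=0 W=0
Move 6: W@(1,3) -> caps B=0 W=0
Move 7: B@(3,3) -> caps B=0 W=0
Move 8: W@(3,2) -> caps B=0 W=0
Move 9: B@(0,1) -> caps B=0 W=0
Move 10: W@(2,3) -> caps B=0 W=1
Move 11: B@(2,0) -> caps B=0 W=1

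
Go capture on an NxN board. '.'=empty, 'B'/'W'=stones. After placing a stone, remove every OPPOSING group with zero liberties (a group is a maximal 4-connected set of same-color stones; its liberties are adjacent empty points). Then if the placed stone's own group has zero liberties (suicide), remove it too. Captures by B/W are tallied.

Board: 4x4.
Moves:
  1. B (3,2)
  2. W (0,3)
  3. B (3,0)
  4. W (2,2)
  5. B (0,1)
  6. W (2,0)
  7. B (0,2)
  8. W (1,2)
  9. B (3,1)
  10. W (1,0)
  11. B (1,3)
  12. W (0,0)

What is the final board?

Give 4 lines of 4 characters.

Answer: WBB.
W.WB
W.W.
BBB.

Derivation:
Move 1: B@(3,2) -> caps B=0 W=0
Move 2: W@(0,3) -> caps B=0 W=0
Move 3: B@(3,0) -> caps B=0 W=0
Move 4: W@(2,2) -> caps B=0 W=0
Move 5: B@(0,1) -> caps B=0 W=0
Move 6: W@(2,0) -> caps B=0 W=0
Move 7: B@(0,2) -> caps B=0 W=0
Move 8: W@(1,2) -> caps B=0 W=0
Move 9: B@(3,1) -> caps B=0 W=0
Move 10: W@(1,0) -> caps B=0 W=0
Move 11: B@(1,3) -> caps B=1 W=0
Move 12: W@(0,0) -> caps B=1 W=0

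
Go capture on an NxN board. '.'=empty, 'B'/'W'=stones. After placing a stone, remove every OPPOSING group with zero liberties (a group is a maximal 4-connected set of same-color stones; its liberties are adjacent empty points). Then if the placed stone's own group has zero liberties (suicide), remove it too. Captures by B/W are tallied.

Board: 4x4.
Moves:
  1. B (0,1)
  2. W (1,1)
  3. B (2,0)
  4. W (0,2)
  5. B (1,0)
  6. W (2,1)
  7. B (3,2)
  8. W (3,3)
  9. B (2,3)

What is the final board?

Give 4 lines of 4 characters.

Answer: .BW.
BW..
BW.B
..B.

Derivation:
Move 1: B@(0,1) -> caps B=0 W=0
Move 2: W@(1,1) -> caps B=0 W=0
Move 3: B@(2,0) -> caps B=0 W=0
Move 4: W@(0,2) -> caps B=0 W=0
Move 5: B@(1,0) -> caps B=0 W=0
Move 6: W@(2,1) -> caps B=0 W=0
Move 7: B@(3,2) -> caps B=0 W=0
Move 8: W@(3,3) -> caps B=0 W=0
Move 9: B@(2,3) -> caps B=1 W=0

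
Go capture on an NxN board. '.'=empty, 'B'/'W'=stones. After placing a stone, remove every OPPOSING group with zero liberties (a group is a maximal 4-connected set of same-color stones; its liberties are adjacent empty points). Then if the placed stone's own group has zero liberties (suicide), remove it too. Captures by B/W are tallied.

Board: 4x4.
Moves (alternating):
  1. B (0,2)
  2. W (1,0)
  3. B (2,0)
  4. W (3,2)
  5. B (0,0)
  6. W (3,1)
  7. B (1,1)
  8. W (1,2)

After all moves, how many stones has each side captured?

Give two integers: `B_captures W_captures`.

Answer: 1 0

Derivation:
Move 1: B@(0,2) -> caps B=0 W=0
Move 2: W@(1,0) -> caps B=0 W=0
Move 3: B@(2,0) -> caps B=0 W=0
Move 4: W@(3,2) -> caps B=0 W=0
Move 5: B@(0,0) -> caps B=0 W=0
Move 6: W@(3,1) -> caps B=0 W=0
Move 7: B@(1,1) -> caps B=1 W=0
Move 8: W@(1,2) -> caps B=1 W=0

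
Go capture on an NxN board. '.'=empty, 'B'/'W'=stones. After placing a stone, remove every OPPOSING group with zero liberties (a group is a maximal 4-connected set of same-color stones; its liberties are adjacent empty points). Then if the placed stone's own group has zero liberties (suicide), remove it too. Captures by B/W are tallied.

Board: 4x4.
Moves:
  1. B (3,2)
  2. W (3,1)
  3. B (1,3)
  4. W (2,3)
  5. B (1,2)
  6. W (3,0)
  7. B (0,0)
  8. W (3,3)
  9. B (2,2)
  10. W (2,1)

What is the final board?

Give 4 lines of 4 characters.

Move 1: B@(3,2) -> caps B=0 W=0
Move 2: W@(3,1) -> caps B=0 W=0
Move 3: B@(1,3) -> caps B=0 W=0
Move 4: W@(2,3) -> caps B=0 W=0
Move 5: B@(1,2) -> caps B=0 W=0
Move 6: W@(3,0) -> caps B=0 W=0
Move 7: B@(0,0) -> caps B=0 W=0
Move 8: W@(3,3) -> caps B=0 W=0
Move 9: B@(2,2) -> caps B=2 W=0
Move 10: W@(2,1) -> caps B=2 W=0

Answer: B...
..BB
.WB.
WWB.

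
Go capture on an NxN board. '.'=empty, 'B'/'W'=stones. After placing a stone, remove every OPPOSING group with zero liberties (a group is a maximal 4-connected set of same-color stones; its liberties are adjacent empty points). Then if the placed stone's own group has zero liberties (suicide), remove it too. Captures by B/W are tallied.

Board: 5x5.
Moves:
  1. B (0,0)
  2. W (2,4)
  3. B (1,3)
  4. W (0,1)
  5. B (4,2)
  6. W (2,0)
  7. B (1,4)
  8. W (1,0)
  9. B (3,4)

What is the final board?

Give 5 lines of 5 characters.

Answer: .W...
W..BB
W...W
....B
..B..

Derivation:
Move 1: B@(0,0) -> caps B=0 W=0
Move 2: W@(2,4) -> caps B=0 W=0
Move 3: B@(1,3) -> caps B=0 W=0
Move 4: W@(0,1) -> caps B=0 W=0
Move 5: B@(4,2) -> caps B=0 W=0
Move 6: W@(2,0) -> caps B=0 W=0
Move 7: B@(1,4) -> caps B=0 W=0
Move 8: W@(1,0) -> caps B=0 W=1
Move 9: B@(3,4) -> caps B=0 W=1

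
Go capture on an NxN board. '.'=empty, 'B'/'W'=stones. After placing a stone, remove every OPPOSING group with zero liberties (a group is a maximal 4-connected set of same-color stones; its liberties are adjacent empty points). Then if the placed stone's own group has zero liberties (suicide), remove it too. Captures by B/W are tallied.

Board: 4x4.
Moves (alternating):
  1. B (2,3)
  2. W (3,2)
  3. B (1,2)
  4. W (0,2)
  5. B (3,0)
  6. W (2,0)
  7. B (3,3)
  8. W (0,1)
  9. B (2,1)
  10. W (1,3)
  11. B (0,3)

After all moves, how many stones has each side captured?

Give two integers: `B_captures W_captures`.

Move 1: B@(2,3) -> caps B=0 W=0
Move 2: W@(3,2) -> caps B=0 W=0
Move 3: B@(1,2) -> caps B=0 W=0
Move 4: W@(0,2) -> caps B=0 W=0
Move 5: B@(3,0) -> caps B=0 W=0
Move 6: W@(2,0) -> caps B=0 W=0
Move 7: B@(3,3) -> caps B=0 W=0
Move 8: W@(0,1) -> caps B=0 W=0
Move 9: B@(2,1) -> caps B=0 W=0
Move 10: W@(1,3) -> caps B=0 W=0
Move 11: B@(0,3) -> caps B=1 W=0

Answer: 1 0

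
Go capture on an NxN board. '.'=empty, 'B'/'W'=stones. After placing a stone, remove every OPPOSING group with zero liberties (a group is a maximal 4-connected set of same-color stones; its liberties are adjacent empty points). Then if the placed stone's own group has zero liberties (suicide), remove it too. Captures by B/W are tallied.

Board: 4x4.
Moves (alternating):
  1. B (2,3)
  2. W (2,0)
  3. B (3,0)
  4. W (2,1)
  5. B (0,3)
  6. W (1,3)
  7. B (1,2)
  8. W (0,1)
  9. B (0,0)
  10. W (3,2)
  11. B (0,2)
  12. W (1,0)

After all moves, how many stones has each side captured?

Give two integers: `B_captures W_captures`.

Answer: 1 1

Derivation:
Move 1: B@(2,3) -> caps B=0 W=0
Move 2: W@(2,0) -> caps B=0 W=0
Move 3: B@(3,0) -> caps B=0 W=0
Move 4: W@(2,1) -> caps B=0 W=0
Move 5: B@(0,3) -> caps B=0 W=0
Move 6: W@(1,3) -> caps B=0 W=0
Move 7: B@(1,2) -> caps B=1 W=0
Move 8: W@(0,1) -> caps B=1 W=0
Move 9: B@(0,0) -> caps B=1 W=0
Move 10: W@(3,2) -> caps B=1 W=0
Move 11: B@(0,2) -> caps B=1 W=0
Move 12: W@(1,0) -> caps B=1 W=1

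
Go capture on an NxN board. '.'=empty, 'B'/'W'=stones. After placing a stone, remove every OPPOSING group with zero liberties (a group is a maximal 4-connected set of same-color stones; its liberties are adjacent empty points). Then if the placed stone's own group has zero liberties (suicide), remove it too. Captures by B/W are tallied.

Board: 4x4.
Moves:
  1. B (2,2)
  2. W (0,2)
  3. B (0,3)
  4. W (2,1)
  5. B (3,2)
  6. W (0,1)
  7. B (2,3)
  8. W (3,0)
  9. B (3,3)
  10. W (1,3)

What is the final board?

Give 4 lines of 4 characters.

Answer: .WW.
...W
.WBB
W.BB

Derivation:
Move 1: B@(2,2) -> caps B=0 W=0
Move 2: W@(0,2) -> caps B=0 W=0
Move 3: B@(0,3) -> caps B=0 W=0
Move 4: W@(2,1) -> caps B=0 W=0
Move 5: B@(3,2) -> caps B=0 W=0
Move 6: W@(0,1) -> caps B=0 W=0
Move 7: B@(2,3) -> caps B=0 W=0
Move 8: W@(3,0) -> caps B=0 W=0
Move 9: B@(3,3) -> caps B=0 W=0
Move 10: W@(1,3) -> caps B=0 W=1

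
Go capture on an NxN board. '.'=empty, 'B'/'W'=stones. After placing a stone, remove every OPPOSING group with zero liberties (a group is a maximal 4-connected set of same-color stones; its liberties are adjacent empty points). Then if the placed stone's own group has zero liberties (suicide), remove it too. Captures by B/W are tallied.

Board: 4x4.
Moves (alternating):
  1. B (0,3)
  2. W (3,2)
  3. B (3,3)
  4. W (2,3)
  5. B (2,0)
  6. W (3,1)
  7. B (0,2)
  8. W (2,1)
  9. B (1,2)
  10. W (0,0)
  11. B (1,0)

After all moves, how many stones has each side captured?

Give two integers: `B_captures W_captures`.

Move 1: B@(0,3) -> caps B=0 W=0
Move 2: W@(3,2) -> caps B=0 W=0
Move 3: B@(3,3) -> caps B=0 W=0
Move 4: W@(2,3) -> caps B=0 W=1
Move 5: B@(2,0) -> caps B=0 W=1
Move 6: W@(3,1) -> caps B=0 W=1
Move 7: B@(0,2) -> caps B=0 W=1
Move 8: W@(2,1) -> caps B=0 W=1
Move 9: B@(1,2) -> caps B=0 W=1
Move 10: W@(0,0) -> caps B=0 W=1
Move 11: B@(1,0) -> caps B=0 W=1

Answer: 0 1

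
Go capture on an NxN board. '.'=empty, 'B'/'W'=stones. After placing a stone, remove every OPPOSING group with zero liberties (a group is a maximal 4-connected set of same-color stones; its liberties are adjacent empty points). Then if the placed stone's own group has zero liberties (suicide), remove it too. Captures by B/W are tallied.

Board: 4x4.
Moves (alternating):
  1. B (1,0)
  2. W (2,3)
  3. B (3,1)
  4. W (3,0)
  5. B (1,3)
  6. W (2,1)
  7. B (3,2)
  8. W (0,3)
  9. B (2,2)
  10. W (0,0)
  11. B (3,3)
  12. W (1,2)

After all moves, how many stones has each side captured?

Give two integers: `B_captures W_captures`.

Move 1: B@(1,0) -> caps B=0 W=0
Move 2: W@(2,3) -> caps B=0 W=0
Move 3: B@(3,1) -> caps B=0 W=0
Move 4: W@(3,0) -> caps B=0 W=0
Move 5: B@(1,3) -> caps B=0 W=0
Move 6: W@(2,1) -> caps B=0 W=0
Move 7: B@(3,2) -> caps B=0 W=0
Move 8: W@(0,3) -> caps B=0 W=0
Move 9: B@(2,2) -> caps B=0 W=0
Move 10: W@(0,0) -> caps B=0 W=0
Move 11: B@(3,3) -> caps B=1 W=0
Move 12: W@(1,2) -> caps B=1 W=0

Answer: 1 0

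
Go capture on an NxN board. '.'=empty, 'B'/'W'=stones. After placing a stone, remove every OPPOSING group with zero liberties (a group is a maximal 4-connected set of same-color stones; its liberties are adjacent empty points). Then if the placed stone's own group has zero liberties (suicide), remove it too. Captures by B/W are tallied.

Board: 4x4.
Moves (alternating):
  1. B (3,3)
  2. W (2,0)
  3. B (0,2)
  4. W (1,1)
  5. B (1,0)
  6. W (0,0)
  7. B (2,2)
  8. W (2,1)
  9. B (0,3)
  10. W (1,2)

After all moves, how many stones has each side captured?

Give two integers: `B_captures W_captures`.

Answer: 0 1

Derivation:
Move 1: B@(3,3) -> caps B=0 W=0
Move 2: W@(2,0) -> caps B=0 W=0
Move 3: B@(0,2) -> caps B=0 W=0
Move 4: W@(1,1) -> caps B=0 W=0
Move 5: B@(1,0) -> caps B=0 W=0
Move 6: W@(0,0) -> caps B=0 W=1
Move 7: B@(2,2) -> caps B=0 W=1
Move 8: W@(2,1) -> caps B=0 W=1
Move 9: B@(0,3) -> caps B=0 W=1
Move 10: W@(1,2) -> caps B=0 W=1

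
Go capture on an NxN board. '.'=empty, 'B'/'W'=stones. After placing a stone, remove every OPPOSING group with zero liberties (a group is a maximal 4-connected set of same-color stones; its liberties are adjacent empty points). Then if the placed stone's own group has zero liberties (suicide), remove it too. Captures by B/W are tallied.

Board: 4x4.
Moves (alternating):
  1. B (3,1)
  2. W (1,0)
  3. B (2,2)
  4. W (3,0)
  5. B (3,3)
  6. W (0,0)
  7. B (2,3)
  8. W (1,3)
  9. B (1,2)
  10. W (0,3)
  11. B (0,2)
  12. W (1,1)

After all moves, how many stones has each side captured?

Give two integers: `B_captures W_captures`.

Answer: 2 0

Derivation:
Move 1: B@(3,1) -> caps B=0 W=0
Move 2: W@(1,0) -> caps B=0 W=0
Move 3: B@(2,2) -> caps B=0 W=0
Move 4: W@(3,0) -> caps B=0 W=0
Move 5: B@(3,3) -> caps B=0 W=0
Move 6: W@(0,0) -> caps B=0 W=0
Move 7: B@(2,3) -> caps B=0 W=0
Move 8: W@(1,3) -> caps B=0 W=0
Move 9: B@(1,2) -> caps B=0 W=0
Move 10: W@(0,3) -> caps B=0 W=0
Move 11: B@(0,2) -> caps B=2 W=0
Move 12: W@(1,1) -> caps B=2 W=0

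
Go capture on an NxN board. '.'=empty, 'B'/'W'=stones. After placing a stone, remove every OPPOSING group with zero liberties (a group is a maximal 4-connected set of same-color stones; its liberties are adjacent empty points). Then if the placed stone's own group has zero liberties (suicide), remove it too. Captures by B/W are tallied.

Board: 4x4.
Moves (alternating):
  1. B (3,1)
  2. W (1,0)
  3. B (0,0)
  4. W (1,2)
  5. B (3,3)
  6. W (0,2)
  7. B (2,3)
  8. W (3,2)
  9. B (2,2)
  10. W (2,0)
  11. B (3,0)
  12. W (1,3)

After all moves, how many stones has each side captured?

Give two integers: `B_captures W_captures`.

Answer: 1 0

Derivation:
Move 1: B@(3,1) -> caps B=0 W=0
Move 2: W@(1,0) -> caps B=0 W=0
Move 3: B@(0,0) -> caps B=0 W=0
Move 4: W@(1,2) -> caps B=0 W=0
Move 5: B@(3,3) -> caps B=0 W=0
Move 6: W@(0,2) -> caps B=0 W=0
Move 7: B@(2,3) -> caps B=0 W=0
Move 8: W@(3,2) -> caps B=0 W=0
Move 9: B@(2,2) -> caps B=1 W=0
Move 10: W@(2,0) -> caps B=1 W=0
Move 11: B@(3,0) -> caps B=1 W=0
Move 12: W@(1,3) -> caps B=1 W=0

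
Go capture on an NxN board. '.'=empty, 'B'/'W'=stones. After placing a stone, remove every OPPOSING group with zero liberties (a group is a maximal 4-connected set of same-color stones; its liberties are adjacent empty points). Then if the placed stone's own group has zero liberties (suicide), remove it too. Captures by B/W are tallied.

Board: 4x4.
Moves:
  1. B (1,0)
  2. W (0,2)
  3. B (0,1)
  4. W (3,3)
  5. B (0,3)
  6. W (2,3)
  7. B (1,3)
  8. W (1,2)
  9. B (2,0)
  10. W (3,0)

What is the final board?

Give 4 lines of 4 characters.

Move 1: B@(1,0) -> caps B=0 W=0
Move 2: W@(0,2) -> caps B=0 W=0
Move 3: B@(0,1) -> caps B=0 W=0
Move 4: W@(3,3) -> caps B=0 W=0
Move 5: B@(0,3) -> caps B=0 W=0
Move 6: W@(2,3) -> caps B=0 W=0
Move 7: B@(1,3) -> caps B=0 W=0
Move 8: W@(1,2) -> caps B=0 W=2
Move 9: B@(2,0) -> caps B=0 W=2
Move 10: W@(3,0) -> caps B=0 W=2

Answer: .BW.
B.W.
B..W
W..W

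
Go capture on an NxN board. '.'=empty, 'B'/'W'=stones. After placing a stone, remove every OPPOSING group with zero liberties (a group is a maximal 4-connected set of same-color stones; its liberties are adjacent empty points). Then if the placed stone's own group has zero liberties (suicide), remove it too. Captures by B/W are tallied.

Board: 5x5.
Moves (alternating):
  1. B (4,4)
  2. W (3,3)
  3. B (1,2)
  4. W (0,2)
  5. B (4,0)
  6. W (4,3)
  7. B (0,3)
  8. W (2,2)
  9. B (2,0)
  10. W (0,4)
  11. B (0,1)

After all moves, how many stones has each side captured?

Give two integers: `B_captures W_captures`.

Answer: 1 0

Derivation:
Move 1: B@(4,4) -> caps B=0 W=0
Move 2: W@(3,3) -> caps B=0 W=0
Move 3: B@(1,2) -> caps B=0 W=0
Move 4: W@(0,2) -> caps B=0 W=0
Move 5: B@(4,0) -> caps B=0 W=0
Move 6: W@(4,3) -> caps B=0 W=0
Move 7: B@(0,3) -> caps B=0 W=0
Move 8: W@(2,2) -> caps B=0 W=0
Move 9: B@(2,0) -> caps B=0 W=0
Move 10: W@(0,4) -> caps B=0 W=0
Move 11: B@(0,1) -> caps B=1 W=0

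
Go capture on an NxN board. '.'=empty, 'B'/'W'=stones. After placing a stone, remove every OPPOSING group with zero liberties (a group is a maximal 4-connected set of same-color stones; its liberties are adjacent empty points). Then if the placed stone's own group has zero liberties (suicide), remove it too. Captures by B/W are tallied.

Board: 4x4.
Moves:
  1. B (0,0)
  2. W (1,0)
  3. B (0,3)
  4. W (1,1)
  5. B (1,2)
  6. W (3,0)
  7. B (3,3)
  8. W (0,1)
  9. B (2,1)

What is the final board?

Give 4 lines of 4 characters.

Move 1: B@(0,0) -> caps B=0 W=0
Move 2: W@(1,0) -> caps B=0 W=0
Move 3: B@(0,3) -> caps B=0 W=0
Move 4: W@(1,1) -> caps B=0 W=0
Move 5: B@(1,2) -> caps B=0 W=0
Move 6: W@(3,0) -> caps B=0 W=0
Move 7: B@(3,3) -> caps B=0 W=0
Move 8: W@(0,1) -> caps B=0 W=1
Move 9: B@(2,1) -> caps B=0 W=1

Answer: .W.B
WWB.
.B..
W..B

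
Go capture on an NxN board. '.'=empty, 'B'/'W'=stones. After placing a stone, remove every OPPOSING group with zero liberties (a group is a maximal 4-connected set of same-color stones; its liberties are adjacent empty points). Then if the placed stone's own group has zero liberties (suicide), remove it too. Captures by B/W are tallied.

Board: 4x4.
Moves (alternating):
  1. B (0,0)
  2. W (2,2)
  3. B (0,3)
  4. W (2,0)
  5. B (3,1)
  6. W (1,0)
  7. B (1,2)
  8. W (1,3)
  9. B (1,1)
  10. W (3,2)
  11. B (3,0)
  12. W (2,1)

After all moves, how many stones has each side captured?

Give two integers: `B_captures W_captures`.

Move 1: B@(0,0) -> caps B=0 W=0
Move 2: W@(2,2) -> caps B=0 W=0
Move 3: B@(0,3) -> caps B=0 W=0
Move 4: W@(2,0) -> caps B=0 W=0
Move 5: B@(3,1) -> caps B=0 W=0
Move 6: W@(1,0) -> caps B=0 W=0
Move 7: B@(1,2) -> caps B=0 W=0
Move 8: W@(1,3) -> caps B=0 W=0
Move 9: B@(1,1) -> caps B=0 W=0
Move 10: W@(3,2) -> caps B=0 W=0
Move 11: B@(3,0) -> caps B=0 W=0
Move 12: W@(2,1) -> caps B=0 W=2

Answer: 0 2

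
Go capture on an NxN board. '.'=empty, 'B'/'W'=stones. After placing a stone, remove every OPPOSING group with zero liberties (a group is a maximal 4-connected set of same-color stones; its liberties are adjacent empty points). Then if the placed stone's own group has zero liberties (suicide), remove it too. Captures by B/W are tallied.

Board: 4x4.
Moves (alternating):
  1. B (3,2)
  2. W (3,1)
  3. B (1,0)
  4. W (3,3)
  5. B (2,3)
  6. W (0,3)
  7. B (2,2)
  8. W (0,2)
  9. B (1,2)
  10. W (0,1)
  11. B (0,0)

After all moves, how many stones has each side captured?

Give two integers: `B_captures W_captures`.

Answer: 1 0

Derivation:
Move 1: B@(3,2) -> caps B=0 W=0
Move 2: W@(3,1) -> caps B=0 W=0
Move 3: B@(1,0) -> caps B=0 W=0
Move 4: W@(3,3) -> caps B=0 W=0
Move 5: B@(2,3) -> caps B=1 W=0
Move 6: W@(0,3) -> caps B=1 W=0
Move 7: B@(2,2) -> caps B=1 W=0
Move 8: W@(0,2) -> caps B=1 W=0
Move 9: B@(1,2) -> caps B=1 W=0
Move 10: W@(0,1) -> caps B=1 W=0
Move 11: B@(0,0) -> caps B=1 W=0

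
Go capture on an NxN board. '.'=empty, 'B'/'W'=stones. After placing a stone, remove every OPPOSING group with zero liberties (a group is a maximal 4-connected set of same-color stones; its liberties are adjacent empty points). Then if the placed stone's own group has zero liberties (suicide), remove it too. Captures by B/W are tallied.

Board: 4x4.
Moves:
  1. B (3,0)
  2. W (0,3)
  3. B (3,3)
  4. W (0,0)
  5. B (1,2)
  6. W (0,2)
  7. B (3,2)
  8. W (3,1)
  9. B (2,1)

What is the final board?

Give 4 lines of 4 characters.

Answer: W.WW
..B.
.B..
B.BB

Derivation:
Move 1: B@(3,0) -> caps B=0 W=0
Move 2: W@(0,3) -> caps B=0 W=0
Move 3: B@(3,3) -> caps B=0 W=0
Move 4: W@(0,0) -> caps B=0 W=0
Move 5: B@(1,2) -> caps B=0 W=0
Move 6: W@(0,2) -> caps B=0 W=0
Move 7: B@(3,2) -> caps B=0 W=0
Move 8: W@(3,1) -> caps B=0 W=0
Move 9: B@(2,1) -> caps B=1 W=0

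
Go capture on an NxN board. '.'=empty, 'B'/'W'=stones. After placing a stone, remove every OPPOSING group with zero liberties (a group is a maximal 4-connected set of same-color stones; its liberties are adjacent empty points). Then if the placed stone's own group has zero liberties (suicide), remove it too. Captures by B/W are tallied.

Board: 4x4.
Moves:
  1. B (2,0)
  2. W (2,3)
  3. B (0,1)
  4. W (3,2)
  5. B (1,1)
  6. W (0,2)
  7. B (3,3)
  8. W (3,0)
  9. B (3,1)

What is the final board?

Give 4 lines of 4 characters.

Answer: .BW.
.B..
B..W
.BW.

Derivation:
Move 1: B@(2,0) -> caps B=0 W=0
Move 2: W@(2,3) -> caps B=0 W=0
Move 3: B@(0,1) -> caps B=0 W=0
Move 4: W@(3,2) -> caps B=0 W=0
Move 5: B@(1,1) -> caps B=0 W=0
Move 6: W@(0,2) -> caps B=0 W=0
Move 7: B@(3,3) -> caps B=0 W=0
Move 8: W@(3,0) -> caps B=0 W=0
Move 9: B@(3,1) -> caps B=1 W=0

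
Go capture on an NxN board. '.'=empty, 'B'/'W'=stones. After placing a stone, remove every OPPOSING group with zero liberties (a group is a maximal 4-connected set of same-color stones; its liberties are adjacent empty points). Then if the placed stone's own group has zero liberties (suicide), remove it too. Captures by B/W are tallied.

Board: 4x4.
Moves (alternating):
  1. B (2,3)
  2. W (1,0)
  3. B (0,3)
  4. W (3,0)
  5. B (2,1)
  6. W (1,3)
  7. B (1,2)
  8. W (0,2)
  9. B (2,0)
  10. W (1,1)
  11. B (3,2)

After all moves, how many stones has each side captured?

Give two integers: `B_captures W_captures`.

Answer: 1 0

Derivation:
Move 1: B@(2,3) -> caps B=0 W=0
Move 2: W@(1,0) -> caps B=0 W=0
Move 3: B@(0,3) -> caps B=0 W=0
Move 4: W@(3,0) -> caps B=0 W=0
Move 5: B@(2,1) -> caps B=0 W=0
Move 6: W@(1,3) -> caps B=0 W=0
Move 7: B@(1,2) -> caps B=1 W=0
Move 8: W@(0,2) -> caps B=1 W=0
Move 9: B@(2,0) -> caps B=1 W=0
Move 10: W@(1,1) -> caps B=1 W=0
Move 11: B@(3,2) -> caps B=1 W=0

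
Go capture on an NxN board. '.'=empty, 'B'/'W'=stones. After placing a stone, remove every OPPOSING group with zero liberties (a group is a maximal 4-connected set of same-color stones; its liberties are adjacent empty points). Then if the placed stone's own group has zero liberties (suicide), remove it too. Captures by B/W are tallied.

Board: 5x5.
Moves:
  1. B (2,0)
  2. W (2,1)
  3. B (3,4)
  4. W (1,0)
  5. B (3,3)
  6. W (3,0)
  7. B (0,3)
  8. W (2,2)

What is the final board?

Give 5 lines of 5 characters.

Answer: ...B.
W....
.WW..
W..BB
.....

Derivation:
Move 1: B@(2,0) -> caps B=0 W=0
Move 2: W@(2,1) -> caps B=0 W=0
Move 3: B@(3,4) -> caps B=0 W=0
Move 4: W@(1,0) -> caps B=0 W=0
Move 5: B@(3,3) -> caps B=0 W=0
Move 6: W@(3,0) -> caps B=0 W=1
Move 7: B@(0,3) -> caps B=0 W=1
Move 8: W@(2,2) -> caps B=0 W=1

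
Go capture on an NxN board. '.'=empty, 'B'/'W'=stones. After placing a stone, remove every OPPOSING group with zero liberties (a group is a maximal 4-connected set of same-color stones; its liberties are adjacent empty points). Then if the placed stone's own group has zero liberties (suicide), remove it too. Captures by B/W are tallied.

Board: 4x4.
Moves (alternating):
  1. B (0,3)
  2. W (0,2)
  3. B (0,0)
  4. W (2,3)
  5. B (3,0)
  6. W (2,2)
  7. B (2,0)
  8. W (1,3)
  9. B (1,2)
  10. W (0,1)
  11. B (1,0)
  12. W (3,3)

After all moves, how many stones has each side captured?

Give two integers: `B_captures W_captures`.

Move 1: B@(0,3) -> caps B=0 W=0
Move 2: W@(0,2) -> caps B=0 W=0
Move 3: B@(0,0) -> caps B=0 W=0
Move 4: W@(2,3) -> caps B=0 W=0
Move 5: B@(3,0) -> caps B=0 W=0
Move 6: W@(2,2) -> caps B=0 W=0
Move 7: B@(2,0) -> caps B=0 W=0
Move 8: W@(1,3) -> caps B=0 W=1
Move 9: B@(1,2) -> caps B=0 W=1
Move 10: W@(0,1) -> caps B=0 W=1
Move 11: B@(1,0) -> caps B=0 W=1
Move 12: W@(3,3) -> caps B=0 W=1

Answer: 0 1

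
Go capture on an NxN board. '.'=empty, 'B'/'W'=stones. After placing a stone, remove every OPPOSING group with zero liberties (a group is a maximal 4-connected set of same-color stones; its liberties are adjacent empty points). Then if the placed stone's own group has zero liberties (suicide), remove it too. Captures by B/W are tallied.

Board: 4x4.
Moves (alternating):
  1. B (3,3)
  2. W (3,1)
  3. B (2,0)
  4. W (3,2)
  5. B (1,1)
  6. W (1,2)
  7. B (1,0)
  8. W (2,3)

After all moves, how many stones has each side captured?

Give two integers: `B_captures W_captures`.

Answer: 0 1

Derivation:
Move 1: B@(3,3) -> caps B=0 W=0
Move 2: W@(3,1) -> caps B=0 W=0
Move 3: B@(2,0) -> caps B=0 W=0
Move 4: W@(3,2) -> caps B=0 W=0
Move 5: B@(1,1) -> caps B=0 W=0
Move 6: W@(1,2) -> caps B=0 W=0
Move 7: B@(1,0) -> caps B=0 W=0
Move 8: W@(2,3) -> caps B=0 W=1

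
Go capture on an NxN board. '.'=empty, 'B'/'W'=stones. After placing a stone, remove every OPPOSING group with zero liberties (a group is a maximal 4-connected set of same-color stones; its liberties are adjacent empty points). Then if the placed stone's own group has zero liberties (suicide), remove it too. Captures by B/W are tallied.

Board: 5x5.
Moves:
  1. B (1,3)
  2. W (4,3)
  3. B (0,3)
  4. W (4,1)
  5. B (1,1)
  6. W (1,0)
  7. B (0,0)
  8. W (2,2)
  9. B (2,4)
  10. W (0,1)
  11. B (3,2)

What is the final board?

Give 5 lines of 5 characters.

Answer: .W.B.
WB.B.
..W.B
..B..
.W.W.

Derivation:
Move 1: B@(1,3) -> caps B=0 W=0
Move 2: W@(4,3) -> caps B=0 W=0
Move 3: B@(0,3) -> caps B=0 W=0
Move 4: W@(4,1) -> caps B=0 W=0
Move 5: B@(1,1) -> caps B=0 W=0
Move 6: W@(1,0) -> caps B=0 W=0
Move 7: B@(0,0) -> caps B=0 W=0
Move 8: W@(2,2) -> caps B=0 W=0
Move 9: B@(2,4) -> caps B=0 W=0
Move 10: W@(0,1) -> caps B=0 W=1
Move 11: B@(3,2) -> caps B=0 W=1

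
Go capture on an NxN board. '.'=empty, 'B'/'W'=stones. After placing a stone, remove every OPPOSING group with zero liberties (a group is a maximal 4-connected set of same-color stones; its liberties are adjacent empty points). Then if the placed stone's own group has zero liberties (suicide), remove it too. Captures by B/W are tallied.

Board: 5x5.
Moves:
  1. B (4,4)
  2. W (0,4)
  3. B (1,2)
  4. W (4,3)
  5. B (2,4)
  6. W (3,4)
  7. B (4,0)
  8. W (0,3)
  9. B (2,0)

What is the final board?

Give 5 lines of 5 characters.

Move 1: B@(4,4) -> caps B=0 W=0
Move 2: W@(0,4) -> caps B=0 W=0
Move 3: B@(1,2) -> caps B=0 W=0
Move 4: W@(4,3) -> caps B=0 W=0
Move 5: B@(2,4) -> caps B=0 W=0
Move 6: W@(3,4) -> caps B=0 W=1
Move 7: B@(4,0) -> caps B=0 W=1
Move 8: W@(0,3) -> caps B=0 W=1
Move 9: B@(2,0) -> caps B=0 W=1

Answer: ...WW
..B..
B...B
....W
B..W.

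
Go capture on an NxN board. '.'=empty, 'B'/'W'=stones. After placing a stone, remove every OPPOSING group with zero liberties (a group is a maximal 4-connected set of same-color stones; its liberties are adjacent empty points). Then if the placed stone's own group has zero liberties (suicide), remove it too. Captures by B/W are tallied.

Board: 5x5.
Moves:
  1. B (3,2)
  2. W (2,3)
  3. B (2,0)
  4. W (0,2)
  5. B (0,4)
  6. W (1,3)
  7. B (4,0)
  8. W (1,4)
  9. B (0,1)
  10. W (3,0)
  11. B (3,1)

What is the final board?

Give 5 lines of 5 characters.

Move 1: B@(3,2) -> caps B=0 W=0
Move 2: W@(2,3) -> caps B=0 W=0
Move 3: B@(2,0) -> caps B=0 W=0
Move 4: W@(0,2) -> caps B=0 W=0
Move 5: B@(0,4) -> caps B=0 W=0
Move 6: W@(1,3) -> caps B=0 W=0
Move 7: B@(4,0) -> caps B=0 W=0
Move 8: W@(1,4) -> caps B=0 W=0
Move 9: B@(0,1) -> caps B=0 W=0
Move 10: W@(3,0) -> caps B=0 W=0
Move 11: B@(3,1) -> caps B=1 W=0

Answer: .BW.B
...WW
B..W.
.BB..
B....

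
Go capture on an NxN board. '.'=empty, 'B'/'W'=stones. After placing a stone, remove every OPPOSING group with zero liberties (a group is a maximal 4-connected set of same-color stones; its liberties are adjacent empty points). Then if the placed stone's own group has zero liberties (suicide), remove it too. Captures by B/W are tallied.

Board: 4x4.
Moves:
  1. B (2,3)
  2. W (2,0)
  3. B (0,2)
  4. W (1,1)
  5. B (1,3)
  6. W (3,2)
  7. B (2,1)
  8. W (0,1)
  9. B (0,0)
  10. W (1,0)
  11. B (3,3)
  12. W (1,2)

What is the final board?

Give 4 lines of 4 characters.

Move 1: B@(2,3) -> caps B=0 W=0
Move 2: W@(2,0) -> caps B=0 W=0
Move 3: B@(0,2) -> caps B=0 W=0
Move 4: W@(1,1) -> caps B=0 W=0
Move 5: B@(1,3) -> caps B=0 W=0
Move 6: W@(3,2) -> caps B=0 W=0
Move 7: B@(2,1) -> caps B=0 W=0
Move 8: W@(0,1) -> caps B=0 W=0
Move 9: B@(0,0) -> caps B=0 W=0
Move 10: W@(1,0) -> caps B=0 W=1
Move 11: B@(3,3) -> caps B=0 W=1
Move 12: W@(1,2) -> caps B=0 W=1

Answer: .WB.
WWWB
WB.B
..WB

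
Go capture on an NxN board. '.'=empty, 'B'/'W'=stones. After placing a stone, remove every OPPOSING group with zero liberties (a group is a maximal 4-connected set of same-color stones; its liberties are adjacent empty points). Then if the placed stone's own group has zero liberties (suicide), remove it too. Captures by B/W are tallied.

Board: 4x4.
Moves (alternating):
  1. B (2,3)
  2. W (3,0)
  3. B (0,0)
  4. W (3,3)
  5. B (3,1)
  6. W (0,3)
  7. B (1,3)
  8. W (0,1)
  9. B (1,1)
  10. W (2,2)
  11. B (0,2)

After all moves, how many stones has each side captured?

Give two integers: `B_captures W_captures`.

Answer: 2 0

Derivation:
Move 1: B@(2,3) -> caps B=0 W=0
Move 2: W@(3,0) -> caps B=0 W=0
Move 3: B@(0,0) -> caps B=0 W=0
Move 4: W@(3,3) -> caps B=0 W=0
Move 5: B@(3,1) -> caps B=0 W=0
Move 6: W@(0,3) -> caps B=0 W=0
Move 7: B@(1,3) -> caps B=0 W=0
Move 8: W@(0,1) -> caps B=0 W=0
Move 9: B@(1,1) -> caps B=0 W=0
Move 10: W@(2,2) -> caps B=0 W=0
Move 11: B@(0,2) -> caps B=2 W=0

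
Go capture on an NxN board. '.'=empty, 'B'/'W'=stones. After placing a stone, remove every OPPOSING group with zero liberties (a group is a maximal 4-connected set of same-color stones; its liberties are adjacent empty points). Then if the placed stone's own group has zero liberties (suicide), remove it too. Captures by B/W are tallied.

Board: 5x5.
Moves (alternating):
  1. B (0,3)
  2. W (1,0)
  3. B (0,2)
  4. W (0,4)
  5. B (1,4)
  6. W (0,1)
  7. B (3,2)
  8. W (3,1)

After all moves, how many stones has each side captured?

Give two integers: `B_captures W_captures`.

Move 1: B@(0,3) -> caps B=0 W=0
Move 2: W@(1,0) -> caps B=0 W=0
Move 3: B@(0,2) -> caps B=0 W=0
Move 4: W@(0,4) -> caps B=0 W=0
Move 5: B@(1,4) -> caps B=1 W=0
Move 6: W@(0,1) -> caps B=1 W=0
Move 7: B@(3,2) -> caps B=1 W=0
Move 8: W@(3,1) -> caps B=1 W=0

Answer: 1 0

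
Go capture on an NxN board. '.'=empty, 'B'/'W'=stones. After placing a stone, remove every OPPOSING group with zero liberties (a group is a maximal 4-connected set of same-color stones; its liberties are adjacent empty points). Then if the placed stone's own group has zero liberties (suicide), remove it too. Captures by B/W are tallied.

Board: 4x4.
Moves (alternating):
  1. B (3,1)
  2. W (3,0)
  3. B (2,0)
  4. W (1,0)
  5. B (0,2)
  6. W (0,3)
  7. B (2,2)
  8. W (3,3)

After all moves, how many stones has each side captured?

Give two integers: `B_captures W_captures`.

Answer: 1 0

Derivation:
Move 1: B@(3,1) -> caps B=0 W=0
Move 2: W@(3,0) -> caps B=0 W=0
Move 3: B@(2,0) -> caps B=1 W=0
Move 4: W@(1,0) -> caps B=1 W=0
Move 5: B@(0,2) -> caps B=1 W=0
Move 6: W@(0,3) -> caps B=1 W=0
Move 7: B@(2,2) -> caps B=1 W=0
Move 8: W@(3,3) -> caps B=1 W=0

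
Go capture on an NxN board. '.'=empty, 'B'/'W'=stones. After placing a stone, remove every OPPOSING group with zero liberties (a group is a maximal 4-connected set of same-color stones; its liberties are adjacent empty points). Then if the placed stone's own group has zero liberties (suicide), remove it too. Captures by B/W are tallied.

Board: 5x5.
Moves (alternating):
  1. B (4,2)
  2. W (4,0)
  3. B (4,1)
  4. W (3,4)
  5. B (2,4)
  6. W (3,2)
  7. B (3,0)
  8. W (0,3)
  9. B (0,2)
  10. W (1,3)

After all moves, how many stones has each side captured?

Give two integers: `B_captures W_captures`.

Answer: 1 0

Derivation:
Move 1: B@(4,2) -> caps B=0 W=0
Move 2: W@(4,0) -> caps B=0 W=0
Move 3: B@(4,1) -> caps B=0 W=0
Move 4: W@(3,4) -> caps B=0 W=0
Move 5: B@(2,4) -> caps B=0 W=0
Move 6: W@(3,2) -> caps B=0 W=0
Move 7: B@(3,0) -> caps B=1 W=0
Move 8: W@(0,3) -> caps B=1 W=0
Move 9: B@(0,2) -> caps B=1 W=0
Move 10: W@(1,3) -> caps B=1 W=0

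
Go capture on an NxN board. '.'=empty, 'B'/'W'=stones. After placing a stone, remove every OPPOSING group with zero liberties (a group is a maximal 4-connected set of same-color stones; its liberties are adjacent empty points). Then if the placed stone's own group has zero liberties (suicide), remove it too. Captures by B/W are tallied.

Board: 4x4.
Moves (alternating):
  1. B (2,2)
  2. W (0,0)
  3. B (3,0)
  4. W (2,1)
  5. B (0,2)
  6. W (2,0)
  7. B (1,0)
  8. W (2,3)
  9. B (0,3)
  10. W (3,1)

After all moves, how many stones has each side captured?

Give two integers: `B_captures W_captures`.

Move 1: B@(2,2) -> caps B=0 W=0
Move 2: W@(0,0) -> caps B=0 W=0
Move 3: B@(3,0) -> caps B=0 W=0
Move 4: W@(2,1) -> caps B=0 W=0
Move 5: B@(0,2) -> caps B=0 W=0
Move 6: W@(2,0) -> caps B=0 W=0
Move 7: B@(1,0) -> caps B=0 W=0
Move 8: W@(2,3) -> caps B=0 W=0
Move 9: B@(0,3) -> caps B=0 W=0
Move 10: W@(3,1) -> caps B=0 W=1

Answer: 0 1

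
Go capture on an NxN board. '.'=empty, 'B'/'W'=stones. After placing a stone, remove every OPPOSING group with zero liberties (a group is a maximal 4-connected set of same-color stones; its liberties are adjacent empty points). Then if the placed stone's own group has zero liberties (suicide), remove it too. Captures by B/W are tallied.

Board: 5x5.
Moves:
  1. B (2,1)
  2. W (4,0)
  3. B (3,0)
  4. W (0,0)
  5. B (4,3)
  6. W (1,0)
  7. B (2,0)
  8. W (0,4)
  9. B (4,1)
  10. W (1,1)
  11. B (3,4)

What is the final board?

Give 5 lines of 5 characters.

Move 1: B@(2,1) -> caps B=0 W=0
Move 2: W@(4,0) -> caps B=0 W=0
Move 3: B@(3,0) -> caps B=0 W=0
Move 4: W@(0,0) -> caps B=0 W=0
Move 5: B@(4,3) -> caps B=0 W=0
Move 6: W@(1,0) -> caps B=0 W=0
Move 7: B@(2,0) -> caps B=0 W=0
Move 8: W@(0,4) -> caps B=0 W=0
Move 9: B@(4,1) -> caps B=1 W=0
Move 10: W@(1,1) -> caps B=1 W=0
Move 11: B@(3,4) -> caps B=1 W=0

Answer: W...W
WW...
BB...
B...B
.B.B.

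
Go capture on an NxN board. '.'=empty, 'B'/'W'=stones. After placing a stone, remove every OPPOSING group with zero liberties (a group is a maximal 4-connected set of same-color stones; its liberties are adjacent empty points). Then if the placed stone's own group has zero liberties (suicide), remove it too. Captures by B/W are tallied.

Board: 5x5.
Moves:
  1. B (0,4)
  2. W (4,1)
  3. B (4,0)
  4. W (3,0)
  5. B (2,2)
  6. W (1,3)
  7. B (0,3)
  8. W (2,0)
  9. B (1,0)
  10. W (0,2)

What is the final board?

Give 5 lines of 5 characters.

Answer: ..WBB
B..W.
W.B..
W....
.W...

Derivation:
Move 1: B@(0,4) -> caps B=0 W=0
Move 2: W@(4,1) -> caps B=0 W=0
Move 3: B@(4,0) -> caps B=0 W=0
Move 4: W@(3,0) -> caps B=0 W=1
Move 5: B@(2,2) -> caps B=0 W=1
Move 6: W@(1,3) -> caps B=0 W=1
Move 7: B@(0,3) -> caps B=0 W=1
Move 8: W@(2,0) -> caps B=0 W=1
Move 9: B@(1,0) -> caps B=0 W=1
Move 10: W@(0,2) -> caps B=0 W=1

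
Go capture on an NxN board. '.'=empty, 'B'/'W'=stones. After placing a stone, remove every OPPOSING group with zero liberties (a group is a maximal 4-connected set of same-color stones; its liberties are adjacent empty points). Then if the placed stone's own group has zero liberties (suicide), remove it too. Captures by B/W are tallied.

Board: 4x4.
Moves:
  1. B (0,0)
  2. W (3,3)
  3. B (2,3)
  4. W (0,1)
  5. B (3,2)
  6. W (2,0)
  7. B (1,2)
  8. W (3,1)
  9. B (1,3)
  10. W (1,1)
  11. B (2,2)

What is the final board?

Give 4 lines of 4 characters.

Move 1: B@(0,0) -> caps B=0 W=0
Move 2: W@(3,3) -> caps B=0 W=0
Move 3: B@(2,3) -> caps B=0 W=0
Move 4: W@(0,1) -> caps B=0 W=0
Move 5: B@(3,2) -> caps B=1 W=0
Move 6: W@(2,0) -> caps B=1 W=0
Move 7: B@(1,2) -> caps B=1 W=0
Move 8: W@(3,1) -> caps B=1 W=0
Move 9: B@(1,3) -> caps B=1 W=0
Move 10: W@(1,1) -> caps B=1 W=0
Move 11: B@(2,2) -> caps B=1 W=0

Answer: BW..
.WBB
W.BB
.WB.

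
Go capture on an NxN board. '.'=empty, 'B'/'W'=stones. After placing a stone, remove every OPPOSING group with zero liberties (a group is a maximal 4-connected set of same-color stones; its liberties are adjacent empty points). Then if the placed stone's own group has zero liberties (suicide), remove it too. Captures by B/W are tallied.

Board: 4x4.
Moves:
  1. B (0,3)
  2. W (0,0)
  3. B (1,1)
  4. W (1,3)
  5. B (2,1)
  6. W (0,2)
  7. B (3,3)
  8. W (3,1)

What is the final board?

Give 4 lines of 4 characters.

Move 1: B@(0,3) -> caps B=0 W=0
Move 2: W@(0,0) -> caps B=0 W=0
Move 3: B@(1,1) -> caps B=0 W=0
Move 4: W@(1,3) -> caps B=0 W=0
Move 5: B@(2,1) -> caps B=0 W=0
Move 6: W@(0,2) -> caps B=0 W=1
Move 7: B@(3,3) -> caps B=0 W=1
Move 8: W@(3,1) -> caps B=0 W=1

Answer: W.W.
.B.W
.B..
.W.B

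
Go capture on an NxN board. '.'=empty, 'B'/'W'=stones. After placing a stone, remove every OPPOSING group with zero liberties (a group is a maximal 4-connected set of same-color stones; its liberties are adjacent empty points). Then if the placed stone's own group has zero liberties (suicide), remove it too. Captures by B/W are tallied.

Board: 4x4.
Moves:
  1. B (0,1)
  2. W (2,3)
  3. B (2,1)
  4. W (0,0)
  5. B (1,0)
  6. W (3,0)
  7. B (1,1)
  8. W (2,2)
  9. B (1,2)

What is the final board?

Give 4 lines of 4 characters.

Answer: .B..
BBB.
.BWW
W...

Derivation:
Move 1: B@(0,1) -> caps B=0 W=0
Move 2: W@(2,3) -> caps B=0 W=0
Move 3: B@(2,1) -> caps B=0 W=0
Move 4: W@(0,0) -> caps B=0 W=0
Move 5: B@(1,0) -> caps B=1 W=0
Move 6: W@(3,0) -> caps B=1 W=0
Move 7: B@(1,1) -> caps B=1 W=0
Move 8: W@(2,2) -> caps B=1 W=0
Move 9: B@(1,2) -> caps B=1 W=0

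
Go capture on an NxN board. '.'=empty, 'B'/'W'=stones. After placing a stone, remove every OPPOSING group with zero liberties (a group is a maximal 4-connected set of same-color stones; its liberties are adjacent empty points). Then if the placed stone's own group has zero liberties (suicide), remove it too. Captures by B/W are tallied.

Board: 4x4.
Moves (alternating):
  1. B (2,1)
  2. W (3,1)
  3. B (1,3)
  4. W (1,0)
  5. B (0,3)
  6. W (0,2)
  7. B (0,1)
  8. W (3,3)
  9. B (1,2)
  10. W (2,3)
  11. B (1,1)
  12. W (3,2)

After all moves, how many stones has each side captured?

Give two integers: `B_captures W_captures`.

Move 1: B@(2,1) -> caps B=0 W=0
Move 2: W@(3,1) -> caps B=0 W=0
Move 3: B@(1,3) -> caps B=0 W=0
Move 4: W@(1,0) -> caps B=0 W=0
Move 5: B@(0,3) -> caps B=0 W=0
Move 6: W@(0,2) -> caps B=0 W=0
Move 7: B@(0,1) -> caps B=0 W=0
Move 8: W@(3,3) -> caps B=0 W=0
Move 9: B@(1,2) -> caps B=1 W=0
Move 10: W@(2,3) -> caps B=1 W=0
Move 11: B@(1,1) -> caps B=1 W=0
Move 12: W@(3,2) -> caps B=1 W=0

Answer: 1 0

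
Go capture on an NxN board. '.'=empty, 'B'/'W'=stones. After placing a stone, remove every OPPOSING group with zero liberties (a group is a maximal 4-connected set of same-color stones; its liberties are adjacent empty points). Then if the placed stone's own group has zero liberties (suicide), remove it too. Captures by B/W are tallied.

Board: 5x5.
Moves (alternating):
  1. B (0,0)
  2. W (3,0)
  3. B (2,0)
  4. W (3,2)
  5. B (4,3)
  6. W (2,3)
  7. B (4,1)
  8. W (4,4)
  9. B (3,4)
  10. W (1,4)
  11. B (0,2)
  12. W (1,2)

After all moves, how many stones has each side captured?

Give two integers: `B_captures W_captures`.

Answer: 1 0

Derivation:
Move 1: B@(0,0) -> caps B=0 W=0
Move 2: W@(3,0) -> caps B=0 W=0
Move 3: B@(2,0) -> caps B=0 W=0
Move 4: W@(3,2) -> caps B=0 W=0
Move 5: B@(4,3) -> caps B=0 W=0
Move 6: W@(2,3) -> caps B=0 W=0
Move 7: B@(4,1) -> caps B=0 W=0
Move 8: W@(4,4) -> caps B=0 W=0
Move 9: B@(3,4) -> caps B=1 W=0
Move 10: W@(1,4) -> caps B=1 W=0
Move 11: B@(0,2) -> caps B=1 W=0
Move 12: W@(1,2) -> caps B=1 W=0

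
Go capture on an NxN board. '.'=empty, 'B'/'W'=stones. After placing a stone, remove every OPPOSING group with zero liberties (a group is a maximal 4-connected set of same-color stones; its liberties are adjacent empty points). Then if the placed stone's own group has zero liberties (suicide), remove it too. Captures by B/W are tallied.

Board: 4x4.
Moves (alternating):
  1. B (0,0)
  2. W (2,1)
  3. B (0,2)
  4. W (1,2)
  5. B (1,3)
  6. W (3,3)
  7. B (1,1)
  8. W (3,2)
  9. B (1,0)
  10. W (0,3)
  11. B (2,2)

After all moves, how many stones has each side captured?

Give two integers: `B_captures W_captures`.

Move 1: B@(0,0) -> caps B=0 W=0
Move 2: W@(2,1) -> caps B=0 W=0
Move 3: B@(0,2) -> caps B=0 W=0
Move 4: W@(1,2) -> caps B=0 W=0
Move 5: B@(1,3) -> caps B=0 W=0
Move 6: W@(3,3) -> caps B=0 W=0
Move 7: B@(1,1) -> caps B=0 W=0
Move 8: W@(3,2) -> caps B=0 W=0
Move 9: B@(1,0) -> caps B=0 W=0
Move 10: W@(0,3) -> caps B=0 W=0
Move 11: B@(2,2) -> caps B=1 W=0

Answer: 1 0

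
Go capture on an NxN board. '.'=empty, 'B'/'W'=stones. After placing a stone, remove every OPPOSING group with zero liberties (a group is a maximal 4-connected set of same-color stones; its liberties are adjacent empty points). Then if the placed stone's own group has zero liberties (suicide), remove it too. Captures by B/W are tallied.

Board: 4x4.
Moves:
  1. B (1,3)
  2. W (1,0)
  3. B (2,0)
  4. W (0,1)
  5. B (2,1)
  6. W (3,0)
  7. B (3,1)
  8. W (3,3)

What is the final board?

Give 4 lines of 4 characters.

Move 1: B@(1,3) -> caps B=0 W=0
Move 2: W@(1,0) -> caps B=0 W=0
Move 3: B@(2,0) -> caps B=0 W=0
Move 4: W@(0,1) -> caps B=0 W=0
Move 5: B@(2,1) -> caps B=0 W=0
Move 6: W@(3,0) -> caps B=0 W=0
Move 7: B@(3,1) -> caps B=1 W=0
Move 8: W@(3,3) -> caps B=1 W=0

Answer: .W..
W..B
BB..
.B.W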